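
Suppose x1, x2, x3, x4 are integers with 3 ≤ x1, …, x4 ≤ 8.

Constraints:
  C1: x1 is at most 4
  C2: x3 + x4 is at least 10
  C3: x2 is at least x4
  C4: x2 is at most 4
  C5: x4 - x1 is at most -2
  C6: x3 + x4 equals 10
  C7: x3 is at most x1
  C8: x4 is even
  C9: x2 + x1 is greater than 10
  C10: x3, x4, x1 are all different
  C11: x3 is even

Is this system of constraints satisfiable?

From constraints 1 and 7: x3 ≤ x1 ≤ 4. From constraints 3 and 4: x4 ≤ x2 ≤ 4. Hence x3 + x4 ≤ 8. But constraint 2 requires x3 + x4 ≥ 10, and 10 > 8. Contradiction.

Unsatisfiable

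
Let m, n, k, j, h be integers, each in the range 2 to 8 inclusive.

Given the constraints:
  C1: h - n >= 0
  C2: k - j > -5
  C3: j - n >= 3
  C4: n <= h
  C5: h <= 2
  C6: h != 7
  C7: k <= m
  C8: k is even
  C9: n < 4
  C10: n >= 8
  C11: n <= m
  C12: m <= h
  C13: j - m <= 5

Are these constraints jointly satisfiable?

From constraints 10 and 11: m ≥ n and n ≥ 8, so m ≥ 8. From constraints 5 and 12: m ≤ h and h ≤ 2, so m ≤ 2. But 2 < 8, so no value of m works.

Unsatisfiable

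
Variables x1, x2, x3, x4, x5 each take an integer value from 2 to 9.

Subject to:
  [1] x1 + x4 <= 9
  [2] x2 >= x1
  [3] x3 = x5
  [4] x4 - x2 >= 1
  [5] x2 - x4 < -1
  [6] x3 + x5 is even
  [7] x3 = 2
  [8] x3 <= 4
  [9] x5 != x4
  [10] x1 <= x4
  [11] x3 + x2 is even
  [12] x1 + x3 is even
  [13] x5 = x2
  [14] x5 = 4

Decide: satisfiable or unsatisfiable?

Unsatisfiable

Constraint 7 fixes x3 = 2 and constraint 14 fixes x5 = 4, but constraint 3 requires x3 = x5. Since 2 ≠ 4, contradiction.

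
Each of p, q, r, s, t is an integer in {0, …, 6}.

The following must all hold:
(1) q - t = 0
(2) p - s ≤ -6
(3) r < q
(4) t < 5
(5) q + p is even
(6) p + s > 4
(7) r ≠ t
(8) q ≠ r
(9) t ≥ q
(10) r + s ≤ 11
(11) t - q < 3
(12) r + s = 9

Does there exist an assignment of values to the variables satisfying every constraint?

Satisfiable

One satisfying assignment is p = 0, q = 4, r = 3, s = 6, t = 4.
For the less obvious constraints — constraint 1: q - t = 0; constraint 2: p - s = -6 — and the others hold by inspection.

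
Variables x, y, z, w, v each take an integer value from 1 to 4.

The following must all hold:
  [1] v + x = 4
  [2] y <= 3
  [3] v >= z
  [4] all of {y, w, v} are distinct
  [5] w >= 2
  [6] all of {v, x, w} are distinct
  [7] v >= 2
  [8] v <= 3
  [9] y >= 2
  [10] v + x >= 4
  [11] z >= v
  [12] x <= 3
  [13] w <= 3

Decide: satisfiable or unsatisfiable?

Constraints 2, 5, 7, 8, 9, and 13 confine each of y, w, v to the 2 values {2, 3}.
Constraint 4 requires all 3 of them to be distinct, but only 2 values are available — impossible by the pigeonhole principle.

Unsatisfiable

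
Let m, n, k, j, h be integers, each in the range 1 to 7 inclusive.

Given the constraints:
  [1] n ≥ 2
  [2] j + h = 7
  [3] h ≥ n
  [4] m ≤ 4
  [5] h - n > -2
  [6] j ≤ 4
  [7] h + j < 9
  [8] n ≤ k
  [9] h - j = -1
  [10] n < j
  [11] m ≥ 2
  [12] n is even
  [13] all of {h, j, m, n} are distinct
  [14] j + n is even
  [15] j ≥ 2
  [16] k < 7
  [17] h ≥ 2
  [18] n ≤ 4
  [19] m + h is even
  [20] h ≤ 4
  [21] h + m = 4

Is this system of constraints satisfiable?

Constraints 1, 4, 6, 11, 15, 17, 18, and 20 confine each of h, j, m, n to the 3 values {2, …, 4}.
Constraint 13 requires all 4 of them to be distinct, but only 3 values are available — impossible by the pigeonhole principle.

Unsatisfiable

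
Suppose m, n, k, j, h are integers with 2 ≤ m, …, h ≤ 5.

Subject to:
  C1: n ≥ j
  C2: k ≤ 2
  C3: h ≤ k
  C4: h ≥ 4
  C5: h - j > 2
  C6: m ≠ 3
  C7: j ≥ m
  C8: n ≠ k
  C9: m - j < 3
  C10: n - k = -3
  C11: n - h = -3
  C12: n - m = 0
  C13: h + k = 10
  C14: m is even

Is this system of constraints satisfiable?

Unsatisfiable

From constraint 4: h ≥ 4. From constraints 2 and 3: h ≤ k and k ≤ 2, so h ≤ 2. But 2 < 4, so no value of h works.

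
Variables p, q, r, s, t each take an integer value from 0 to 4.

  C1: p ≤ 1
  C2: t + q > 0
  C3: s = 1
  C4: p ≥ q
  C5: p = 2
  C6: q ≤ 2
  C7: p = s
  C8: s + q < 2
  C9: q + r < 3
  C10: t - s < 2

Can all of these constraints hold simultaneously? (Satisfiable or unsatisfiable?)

Constraint 5 fixes p = 2 and constraint 3 fixes s = 1, but constraint 7 requires p = s. Since 2 ≠ 1, contradiction.

Unsatisfiable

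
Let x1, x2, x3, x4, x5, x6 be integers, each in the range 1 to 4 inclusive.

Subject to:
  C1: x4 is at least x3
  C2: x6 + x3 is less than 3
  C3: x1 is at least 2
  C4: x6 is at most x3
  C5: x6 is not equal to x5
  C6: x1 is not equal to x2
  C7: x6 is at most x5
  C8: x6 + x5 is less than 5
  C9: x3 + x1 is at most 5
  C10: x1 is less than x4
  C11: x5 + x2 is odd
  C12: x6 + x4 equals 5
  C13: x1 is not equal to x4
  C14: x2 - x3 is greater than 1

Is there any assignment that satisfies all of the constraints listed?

One satisfying assignment is x1 = 2, x2 = 3, x3 = 1, x4 = 4, x5 = 2, x6 = 1.
For the less obvious constraints — constraint 2: x6 + x3 = 2; constraint 8: x6 + x5 = 3; constraint 9: x3 + x1 = 3 — and the others hold by inspection.

Satisfiable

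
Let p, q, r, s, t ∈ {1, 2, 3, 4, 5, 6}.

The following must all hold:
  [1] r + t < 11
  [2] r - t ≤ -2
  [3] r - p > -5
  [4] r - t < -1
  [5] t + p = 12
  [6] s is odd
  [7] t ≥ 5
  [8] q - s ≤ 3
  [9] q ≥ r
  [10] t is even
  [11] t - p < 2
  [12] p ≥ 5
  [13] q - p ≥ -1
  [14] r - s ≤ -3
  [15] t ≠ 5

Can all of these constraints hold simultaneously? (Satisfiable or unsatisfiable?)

Satisfiable

Try p = 6, q = 6, r = 2, s = 5, t = 6.
Check constraint 1: r + t = 8; constraint 2: r - t = -4. The remaining constraints are straightforward to verify.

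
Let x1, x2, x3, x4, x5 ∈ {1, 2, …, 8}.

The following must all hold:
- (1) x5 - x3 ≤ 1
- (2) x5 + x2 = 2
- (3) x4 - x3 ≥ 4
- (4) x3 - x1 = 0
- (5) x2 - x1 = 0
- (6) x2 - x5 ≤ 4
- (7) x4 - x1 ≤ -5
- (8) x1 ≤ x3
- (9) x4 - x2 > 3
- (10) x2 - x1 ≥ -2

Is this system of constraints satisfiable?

Constraints 1, 3, 6, 7, and 10 give x2 − x1 ≥ -2, x1 − x4 ≥ 5, x4 − x3 ≥ 4, x3 − x5 ≥ -1, x5 − x2 ≥ -4.
Adding all 5 inequalities: the left sides telescope to 0, and the right sides sum to (-2) + 5 + 4 + (-1) + (-4) = 2. So 0 ≥ 2, which is false.

Unsatisfiable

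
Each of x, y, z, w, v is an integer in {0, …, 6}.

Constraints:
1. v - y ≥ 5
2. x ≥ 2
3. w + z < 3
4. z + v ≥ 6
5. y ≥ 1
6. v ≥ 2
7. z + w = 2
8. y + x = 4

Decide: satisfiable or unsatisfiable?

The assignment x = 3, y = 1, z = 2, w = 0, v = 6 works:
  constraint 1 holds since v - y = 5.
  constraint 3 holds since w + z = 2.
The rest check out directly.

Satisfiable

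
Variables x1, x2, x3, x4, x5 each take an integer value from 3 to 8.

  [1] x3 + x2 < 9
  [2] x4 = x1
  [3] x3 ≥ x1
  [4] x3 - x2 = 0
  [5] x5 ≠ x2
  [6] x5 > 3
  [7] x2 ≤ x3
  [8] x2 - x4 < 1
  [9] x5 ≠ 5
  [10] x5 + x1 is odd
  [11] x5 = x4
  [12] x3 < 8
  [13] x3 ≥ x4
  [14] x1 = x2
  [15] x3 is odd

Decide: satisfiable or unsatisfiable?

From constraints 2, 11, and 14, x5 = x4 = x1 = x2, so x5 = x2. But constraint 5 says x5 ≠ x2. Contradiction.

Unsatisfiable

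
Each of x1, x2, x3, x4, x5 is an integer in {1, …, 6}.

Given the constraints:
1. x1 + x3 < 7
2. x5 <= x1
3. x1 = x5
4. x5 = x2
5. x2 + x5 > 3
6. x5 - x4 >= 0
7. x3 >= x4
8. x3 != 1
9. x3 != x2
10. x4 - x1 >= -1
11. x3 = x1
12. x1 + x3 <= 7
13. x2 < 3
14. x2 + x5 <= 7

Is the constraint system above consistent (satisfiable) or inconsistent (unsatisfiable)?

Unsatisfiable

From constraints 3, 4, and 11, x3 = x1 = x5 = x2, so x3 = x2. But constraint 9 says x3 ≠ x2. Contradiction.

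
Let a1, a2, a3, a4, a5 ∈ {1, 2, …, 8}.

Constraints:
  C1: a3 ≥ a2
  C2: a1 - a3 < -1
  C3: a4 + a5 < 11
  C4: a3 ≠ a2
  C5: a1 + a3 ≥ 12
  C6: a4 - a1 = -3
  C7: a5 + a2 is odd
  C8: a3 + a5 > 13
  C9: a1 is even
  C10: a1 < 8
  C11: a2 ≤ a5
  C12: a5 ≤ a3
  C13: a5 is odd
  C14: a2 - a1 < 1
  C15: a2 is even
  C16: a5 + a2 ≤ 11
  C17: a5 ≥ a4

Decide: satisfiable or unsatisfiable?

Satisfiable

One satisfying assignment is a1 = 4, a2 = 2, a3 = 8, a4 = 1, a5 = 7.
For the less obvious constraints — constraint 2: a1 - a3 = -4; constraint 3: a4 + a5 = 8 — and the others hold by inspection.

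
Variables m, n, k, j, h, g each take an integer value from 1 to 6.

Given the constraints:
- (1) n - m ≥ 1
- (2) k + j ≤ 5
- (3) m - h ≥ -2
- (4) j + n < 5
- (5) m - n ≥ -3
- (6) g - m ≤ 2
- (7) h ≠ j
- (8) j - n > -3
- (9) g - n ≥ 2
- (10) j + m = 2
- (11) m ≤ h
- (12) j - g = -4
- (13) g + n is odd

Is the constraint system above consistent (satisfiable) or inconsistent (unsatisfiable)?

Unsatisfiable

Constraints 1, 6, and 9 give n − m ≥ 1, m − g ≥ -2, g − n ≥ 2.
Adding all 3 inequalities: the left sides telescope to 0, and the right sides sum to 1 + (-2) + 2 = 1. So 0 ≥ 1, which is false.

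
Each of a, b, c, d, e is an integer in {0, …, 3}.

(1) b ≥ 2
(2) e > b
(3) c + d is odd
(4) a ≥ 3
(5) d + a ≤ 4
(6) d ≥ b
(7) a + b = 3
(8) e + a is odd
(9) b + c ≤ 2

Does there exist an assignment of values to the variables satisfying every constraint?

Unsatisfiable

From constraints 1 and 6: d ≥ b ≥ 2. From constraint 4: a ≥ 3. Hence d + a ≥ 5. But constraint 5 requires d + a ≤ 4, and 4 < 5. Contradiction.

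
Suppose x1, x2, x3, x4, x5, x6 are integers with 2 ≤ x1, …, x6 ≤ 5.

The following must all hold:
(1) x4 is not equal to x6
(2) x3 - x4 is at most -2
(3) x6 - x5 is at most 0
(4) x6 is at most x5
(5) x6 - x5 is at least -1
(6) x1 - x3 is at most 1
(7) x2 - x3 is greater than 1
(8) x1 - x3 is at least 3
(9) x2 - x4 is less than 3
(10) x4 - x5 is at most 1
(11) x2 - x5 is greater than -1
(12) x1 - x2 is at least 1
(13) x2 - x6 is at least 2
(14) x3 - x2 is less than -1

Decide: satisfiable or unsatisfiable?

Constraints 2, 5, 6, 10, 12, and 13 give x2 − x6 ≥ 2, x6 − x5 ≥ -1, x5 − x4 ≥ -1, x4 − x3 ≥ 2, x3 − x1 ≥ -1, x1 − x2 ≥ 1.
Adding all 6 inequalities: the left sides telescope to 0, and the right sides sum to 2 + (-1) + (-1) + 2 + (-1) + 1 = 2. So 0 ≥ 2, which is false.

Unsatisfiable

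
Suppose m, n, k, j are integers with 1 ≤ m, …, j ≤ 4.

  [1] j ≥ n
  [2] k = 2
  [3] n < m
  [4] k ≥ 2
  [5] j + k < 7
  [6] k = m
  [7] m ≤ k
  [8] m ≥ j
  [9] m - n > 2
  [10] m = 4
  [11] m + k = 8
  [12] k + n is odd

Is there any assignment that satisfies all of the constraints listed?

Unsatisfiable

Constraint 2 fixes k = 2 and constraint 10 fixes m = 4, but constraint 6 requires k = m. Since 2 ≠ 4, contradiction.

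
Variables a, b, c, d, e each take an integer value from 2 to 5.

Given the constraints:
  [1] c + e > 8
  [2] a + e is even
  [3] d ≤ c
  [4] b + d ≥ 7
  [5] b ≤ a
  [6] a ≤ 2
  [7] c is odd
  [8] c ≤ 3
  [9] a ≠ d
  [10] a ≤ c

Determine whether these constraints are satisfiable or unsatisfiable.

Unsatisfiable

From constraints 5 and 6: b ≤ a ≤ 2. From constraints 3 and 8: d ≤ c ≤ 3. Hence b + d ≤ 5. But constraint 4 requires b + d ≥ 7, and 7 > 5. Contradiction.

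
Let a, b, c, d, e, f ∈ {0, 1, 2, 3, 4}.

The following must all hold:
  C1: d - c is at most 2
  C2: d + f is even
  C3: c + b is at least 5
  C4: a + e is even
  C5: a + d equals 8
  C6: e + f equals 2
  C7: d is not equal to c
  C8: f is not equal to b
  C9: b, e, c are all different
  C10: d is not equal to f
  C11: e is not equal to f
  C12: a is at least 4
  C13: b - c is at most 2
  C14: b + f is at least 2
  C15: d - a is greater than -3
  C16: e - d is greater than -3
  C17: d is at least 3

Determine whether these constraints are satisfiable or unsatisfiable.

Satisfiable

Try a = 4, b = 4, c = 3, d = 4, e = 2, f = 0.
Check constraint 1: d - c = 1; constraint 3: c + b = 7. The remaining constraints are straightforward to verify.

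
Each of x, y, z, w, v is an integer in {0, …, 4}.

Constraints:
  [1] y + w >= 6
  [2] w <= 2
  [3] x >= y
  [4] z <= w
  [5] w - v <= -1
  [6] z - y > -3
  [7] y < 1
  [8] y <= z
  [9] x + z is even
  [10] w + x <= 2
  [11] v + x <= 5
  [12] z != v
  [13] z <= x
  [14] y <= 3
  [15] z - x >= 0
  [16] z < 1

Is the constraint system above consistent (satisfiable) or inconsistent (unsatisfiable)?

From constraint 14: y ≤ 3. From constraint 2: w ≤ 2. Hence y + w ≤ 5. But constraint 1 requires y + w ≥ 6, and 6 > 5. Contradiction.

Unsatisfiable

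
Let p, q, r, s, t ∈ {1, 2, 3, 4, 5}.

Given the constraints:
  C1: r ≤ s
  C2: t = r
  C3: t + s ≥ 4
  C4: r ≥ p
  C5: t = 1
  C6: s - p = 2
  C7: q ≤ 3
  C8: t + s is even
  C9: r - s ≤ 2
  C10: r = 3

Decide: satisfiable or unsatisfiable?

Constraint 5 fixes t = 1 and constraint 10 fixes r = 3, but constraint 2 requires t = r. Since 1 ≠ 3, contradiction.

Unsatisfiable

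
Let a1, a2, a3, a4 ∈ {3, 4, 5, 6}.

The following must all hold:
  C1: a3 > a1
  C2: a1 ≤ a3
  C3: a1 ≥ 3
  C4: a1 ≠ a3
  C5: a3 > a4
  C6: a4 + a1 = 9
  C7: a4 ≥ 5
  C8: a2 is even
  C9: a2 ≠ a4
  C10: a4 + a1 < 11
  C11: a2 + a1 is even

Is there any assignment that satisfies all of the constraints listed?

Satisfiable

The assignment a1 = 4, a2 = 6, a3 = 6, a4 = 5 works:
  constraint 6 holds since a4 + a1 = 9.
  constraint 10 holds since a4 + a1 = 9.
The rest check out directly.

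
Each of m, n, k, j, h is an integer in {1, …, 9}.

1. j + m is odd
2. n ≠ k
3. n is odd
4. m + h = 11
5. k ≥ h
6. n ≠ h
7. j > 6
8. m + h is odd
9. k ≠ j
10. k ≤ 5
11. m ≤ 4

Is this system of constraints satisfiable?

From constraint 11: m ≤ 4. From constraints 5 and 10: h ≤ k ≤ 5. Hence m + h ≤ 9. But constraint 4 requires m + h = 11, and 11 > 9. Contradiction.

Unsatisfiable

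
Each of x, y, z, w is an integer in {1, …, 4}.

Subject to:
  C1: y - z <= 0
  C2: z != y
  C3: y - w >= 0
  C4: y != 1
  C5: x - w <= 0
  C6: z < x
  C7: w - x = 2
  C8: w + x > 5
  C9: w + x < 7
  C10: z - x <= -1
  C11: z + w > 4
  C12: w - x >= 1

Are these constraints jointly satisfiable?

Unsatisfiable

Constraints 1, 3, 5, and 10 give w − x ≥ 0, x − z ≥ 1, z − y ≥ 0, y − w ≥ 0.
Adding all 4 inequalities: the left sides telescope to 0, and the right sides sum to 0 + 1 + 0 + 0 = 1. So 0 ≥ 1, which is false.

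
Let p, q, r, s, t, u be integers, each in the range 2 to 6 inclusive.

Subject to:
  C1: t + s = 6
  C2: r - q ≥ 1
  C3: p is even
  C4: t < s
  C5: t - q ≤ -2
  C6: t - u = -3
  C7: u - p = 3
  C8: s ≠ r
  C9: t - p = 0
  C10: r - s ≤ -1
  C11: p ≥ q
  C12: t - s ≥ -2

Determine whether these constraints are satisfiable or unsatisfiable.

Constraints 2, 5, 10, and 12 give t − s ≥ -2, s − r ≥ 1, r − q ≥ 1, q − t ≥ 2.
Adding all 4 inequalities: the left sides telescope to 0, and the right sides sum to (-2) + 1 + 1 + 2 = 2. So 0 ≥ 2, which is false.

Unsatisfiable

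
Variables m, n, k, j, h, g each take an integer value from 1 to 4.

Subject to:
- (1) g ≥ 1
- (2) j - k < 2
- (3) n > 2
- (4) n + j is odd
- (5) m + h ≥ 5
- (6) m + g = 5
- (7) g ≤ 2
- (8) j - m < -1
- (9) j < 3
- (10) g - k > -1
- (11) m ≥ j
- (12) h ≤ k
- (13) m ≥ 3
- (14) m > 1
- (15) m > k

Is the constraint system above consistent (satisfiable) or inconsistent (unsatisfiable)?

One satisfying assignment is m = 4, n = 4, k = 1, j = 1, h = 1, g = 1.
For the less obvious constraints — constraint 2: j - k = 0; constraint 5: m + h = 5 — and the others hold by inspection.

Satisfiable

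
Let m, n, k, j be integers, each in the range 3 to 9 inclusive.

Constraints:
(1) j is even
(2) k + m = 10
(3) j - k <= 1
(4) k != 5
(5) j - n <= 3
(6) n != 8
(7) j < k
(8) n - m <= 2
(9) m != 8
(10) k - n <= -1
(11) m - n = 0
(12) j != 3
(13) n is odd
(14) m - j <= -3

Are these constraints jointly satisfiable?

Unsatisfiable

Constraints 3, 8, 10, and 14 give j − m ≥ 3, m − n ≥ -2, n − k ≥ 1, k − j ≥ -1.
Adding all 4 inequalities: the left sides telescope to 0, and the right sides sum to 3 + (-2) + 1 + (-1) = 1. So 0 ≥ 1, which is false.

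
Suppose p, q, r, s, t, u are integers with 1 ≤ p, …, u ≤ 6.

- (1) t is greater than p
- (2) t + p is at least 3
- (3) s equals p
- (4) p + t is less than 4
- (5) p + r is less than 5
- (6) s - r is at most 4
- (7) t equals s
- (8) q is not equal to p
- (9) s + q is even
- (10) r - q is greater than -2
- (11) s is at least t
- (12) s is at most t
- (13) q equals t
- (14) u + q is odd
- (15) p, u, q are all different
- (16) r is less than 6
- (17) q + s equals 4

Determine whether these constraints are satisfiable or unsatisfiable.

Unsatisfiable

From constraints 3, 7, and 13, q = t = s = p, so q = p. But constraint 8 says q ≠ p. Contradiction.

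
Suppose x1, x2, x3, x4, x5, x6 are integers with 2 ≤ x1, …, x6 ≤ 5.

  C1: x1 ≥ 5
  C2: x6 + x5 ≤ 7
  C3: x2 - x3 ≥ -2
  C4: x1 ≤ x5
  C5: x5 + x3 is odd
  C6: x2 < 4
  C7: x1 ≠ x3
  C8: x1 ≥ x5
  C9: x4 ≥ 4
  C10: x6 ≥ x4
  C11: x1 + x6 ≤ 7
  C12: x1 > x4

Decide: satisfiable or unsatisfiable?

Unsatisfiable

From constraints 9 and 10: x6 ≥ x4 ≥ 4. From constraints 1 and 4: x5 ≥ x1 ≥ 5. Hence x6 + x5 ≥ 9. But constraint 2 requires x6 + x5 ≤ 7, and 7 < 9. Contradiction.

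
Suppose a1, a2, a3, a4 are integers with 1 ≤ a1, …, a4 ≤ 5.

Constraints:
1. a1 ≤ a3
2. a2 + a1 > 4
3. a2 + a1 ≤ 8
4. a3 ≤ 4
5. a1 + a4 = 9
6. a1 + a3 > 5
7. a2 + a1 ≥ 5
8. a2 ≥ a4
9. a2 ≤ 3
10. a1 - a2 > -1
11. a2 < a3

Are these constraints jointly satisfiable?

From constraints 1 and 4: a1 ≤ a3 ≤ 4. From constraints 8 and 9: a4 ≤ a2 ≤ 3. Hence a1 + a4 ≤ 7. But constraint 5 requires a1 + a4 = 9, and 9 > 7. Contradiction.

Unsatisfiable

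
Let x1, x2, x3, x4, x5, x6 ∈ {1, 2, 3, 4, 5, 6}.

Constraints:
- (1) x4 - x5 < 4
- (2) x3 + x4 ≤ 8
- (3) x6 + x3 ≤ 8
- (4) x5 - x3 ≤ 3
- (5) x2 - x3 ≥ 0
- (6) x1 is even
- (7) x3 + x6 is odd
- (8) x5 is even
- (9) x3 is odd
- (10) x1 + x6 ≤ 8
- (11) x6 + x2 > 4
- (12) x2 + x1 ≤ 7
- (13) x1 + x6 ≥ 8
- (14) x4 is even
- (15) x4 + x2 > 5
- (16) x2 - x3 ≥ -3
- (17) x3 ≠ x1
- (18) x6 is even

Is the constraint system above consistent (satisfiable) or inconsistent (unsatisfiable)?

Satisfiable

The assignment x1 = 4, x2 = 1, x3 = 1, x4 = 6, x5 = 4, x6 = 4 works:
  constraint 1 holds since x4 - x5 = 2.
  constraint 2 holds since x3 + x4 = 7.
  constraint 3 holds since x6 + x3 = 5.
The rest check out directly.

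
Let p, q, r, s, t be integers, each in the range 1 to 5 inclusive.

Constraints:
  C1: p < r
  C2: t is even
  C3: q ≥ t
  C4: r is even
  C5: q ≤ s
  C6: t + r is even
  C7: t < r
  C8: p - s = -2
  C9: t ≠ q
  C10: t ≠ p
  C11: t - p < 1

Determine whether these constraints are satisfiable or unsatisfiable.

Satisfiable

The assignment p = 3, q = 5, r = 4, s = 5, t = 2 works:
  constraint 2 holds since t = 2 is even.
  constraint 8 holds since p - s = -2.
  constraint 11 holds since t - p = -1.
The rest check out directly.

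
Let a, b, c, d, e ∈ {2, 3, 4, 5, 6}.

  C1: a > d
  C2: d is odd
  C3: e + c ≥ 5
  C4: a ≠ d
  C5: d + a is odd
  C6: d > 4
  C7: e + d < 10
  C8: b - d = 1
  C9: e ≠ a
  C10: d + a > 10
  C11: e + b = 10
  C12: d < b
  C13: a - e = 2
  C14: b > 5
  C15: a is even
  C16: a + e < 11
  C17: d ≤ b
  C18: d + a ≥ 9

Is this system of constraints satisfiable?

Satisfiable

Setting (a, b, c, d, e) = (6, 6, 2, 5, 4) satisfies everything: constraint 3: e + c = 6; constraint 7: e + d = 9; constraint 8: b - d = 1, and the others follow.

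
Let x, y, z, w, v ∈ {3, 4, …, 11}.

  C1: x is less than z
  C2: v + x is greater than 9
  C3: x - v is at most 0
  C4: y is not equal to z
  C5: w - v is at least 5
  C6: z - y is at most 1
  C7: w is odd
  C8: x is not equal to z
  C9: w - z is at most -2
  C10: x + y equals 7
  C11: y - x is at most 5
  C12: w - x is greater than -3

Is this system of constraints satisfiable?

Unsatisfiable

Constraints 3, 5, 6, 9, and 11 give y − z ≥ -1, z − w ≥ 2, w − v ≥ 5, v − x ≥ 0, x − y ≥ -5.
Adding all 5 inequalities: the left sides telescope to 0, and the right sides sum to (-1) + 2 + 5 + 0 + (-5) = 1. So 0 ≥ 1, which is false.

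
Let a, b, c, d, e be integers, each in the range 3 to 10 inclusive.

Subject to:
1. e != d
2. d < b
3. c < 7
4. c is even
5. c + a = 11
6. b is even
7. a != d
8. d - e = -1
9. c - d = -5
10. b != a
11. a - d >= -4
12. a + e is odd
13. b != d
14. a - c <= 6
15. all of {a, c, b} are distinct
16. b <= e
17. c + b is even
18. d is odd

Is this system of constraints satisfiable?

Try a = 7, b = 10, c = 4, d = 9, e = 10.
Check constraint 5: c + a = 11; constraint 8: d - e = -1. The remaining constraints are straightforward to verify.

Satisfiable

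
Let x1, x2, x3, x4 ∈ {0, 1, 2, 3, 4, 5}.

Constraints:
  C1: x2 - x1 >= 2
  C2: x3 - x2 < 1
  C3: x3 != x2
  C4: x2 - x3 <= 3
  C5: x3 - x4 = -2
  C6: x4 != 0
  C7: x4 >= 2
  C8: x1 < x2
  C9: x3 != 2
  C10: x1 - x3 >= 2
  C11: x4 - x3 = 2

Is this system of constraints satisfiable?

Constraints 1, 4, and 10 give x1 − x3 ≥ 2, x3 − x2 ≥ -3, x2 − x1 ≥ 2.
Adding all 3 inequalities: the left sides telescope to 0, and the right sides sum to 2 + (-3) + 2 = 1. So 0 ≥ 1, which is false.

Unsatisfiable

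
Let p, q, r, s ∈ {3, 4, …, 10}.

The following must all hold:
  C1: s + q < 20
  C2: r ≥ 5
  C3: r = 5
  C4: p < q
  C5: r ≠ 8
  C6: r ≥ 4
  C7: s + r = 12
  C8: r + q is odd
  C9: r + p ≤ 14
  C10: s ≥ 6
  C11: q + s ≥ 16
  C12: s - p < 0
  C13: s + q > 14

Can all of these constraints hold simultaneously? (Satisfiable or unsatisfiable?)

Take p = 9, q = 10, r = 5, s = 7. Then constraint 1: s + q = 17; constraint 7: s + r = 12, and every other listed constraint is also met.

Satisfiable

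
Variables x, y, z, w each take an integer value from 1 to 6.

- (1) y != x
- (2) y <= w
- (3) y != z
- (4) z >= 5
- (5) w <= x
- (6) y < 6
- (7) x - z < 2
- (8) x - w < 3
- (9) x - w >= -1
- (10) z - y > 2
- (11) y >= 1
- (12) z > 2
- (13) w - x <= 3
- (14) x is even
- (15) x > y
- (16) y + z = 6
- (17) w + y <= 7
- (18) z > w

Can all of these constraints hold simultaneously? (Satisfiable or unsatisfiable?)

Satisfiable

Take x = 4, y = 1, z = 5, w = 4. Then constraint 7: x - z = -1; constraint 8: x - w = 0, and every other listed constraint is also met.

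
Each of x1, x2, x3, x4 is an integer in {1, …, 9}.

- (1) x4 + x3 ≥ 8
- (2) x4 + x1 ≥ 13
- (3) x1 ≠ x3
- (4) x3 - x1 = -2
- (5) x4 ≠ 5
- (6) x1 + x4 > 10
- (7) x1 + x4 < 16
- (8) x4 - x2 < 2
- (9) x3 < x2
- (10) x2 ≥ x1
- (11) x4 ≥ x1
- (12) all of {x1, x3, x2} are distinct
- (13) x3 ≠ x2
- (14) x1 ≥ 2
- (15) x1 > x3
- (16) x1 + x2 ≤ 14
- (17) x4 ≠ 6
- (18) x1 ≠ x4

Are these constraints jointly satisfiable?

Satisfiable

Setting (x1, x2, x3, x4) = (5, 9, 3, 8) satisfies everything: constraint 1: x4 + x3 = 11; constraint 2: x4 + x1 = 13, and the others follow.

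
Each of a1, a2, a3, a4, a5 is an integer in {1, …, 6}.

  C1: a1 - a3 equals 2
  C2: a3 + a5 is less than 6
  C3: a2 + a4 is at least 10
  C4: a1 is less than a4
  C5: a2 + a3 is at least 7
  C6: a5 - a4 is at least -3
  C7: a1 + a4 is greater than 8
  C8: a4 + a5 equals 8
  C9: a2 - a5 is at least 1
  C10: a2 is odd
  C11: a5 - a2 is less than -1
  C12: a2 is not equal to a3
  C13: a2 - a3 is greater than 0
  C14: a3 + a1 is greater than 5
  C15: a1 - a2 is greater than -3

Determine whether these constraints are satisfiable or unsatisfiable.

Satisfiable

Take a1 = 4, a2 = 5, a3 = 2, a4 = 5, a5 = 3. Then constraint 1: a1 - a3 = 2; constraint 2: a3 + a5 = 5; constraint 3: a2 + a4 = 10, and every other listed constraint is also met.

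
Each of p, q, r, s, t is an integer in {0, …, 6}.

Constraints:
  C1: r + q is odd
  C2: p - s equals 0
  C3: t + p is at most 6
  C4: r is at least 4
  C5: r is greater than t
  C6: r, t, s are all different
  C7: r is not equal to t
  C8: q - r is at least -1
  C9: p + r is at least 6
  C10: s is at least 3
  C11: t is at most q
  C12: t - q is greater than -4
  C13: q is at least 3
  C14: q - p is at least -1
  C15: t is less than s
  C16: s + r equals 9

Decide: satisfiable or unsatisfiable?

Setting (p, q, r, s, t) = (4, 4, 5, 4, 1) satisfies everything: constraint 2: p - s = 0; constraint 3: t + p = 5; constraint 8: q - r = -1, and the others follow.

Satisfiable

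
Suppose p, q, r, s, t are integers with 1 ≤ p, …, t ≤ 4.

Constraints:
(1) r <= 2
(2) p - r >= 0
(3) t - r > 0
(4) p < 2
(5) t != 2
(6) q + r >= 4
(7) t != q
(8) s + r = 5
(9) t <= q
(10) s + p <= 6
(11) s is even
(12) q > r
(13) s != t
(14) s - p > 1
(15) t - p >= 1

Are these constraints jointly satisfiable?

Satisfiable

The assignment p = 1, q = 4, r = 1, s = 4, t = 3 works:
  constraint 2 holds since p - r = 0.
  constraint 3 holds since t - r = 2.
The rest check out directly.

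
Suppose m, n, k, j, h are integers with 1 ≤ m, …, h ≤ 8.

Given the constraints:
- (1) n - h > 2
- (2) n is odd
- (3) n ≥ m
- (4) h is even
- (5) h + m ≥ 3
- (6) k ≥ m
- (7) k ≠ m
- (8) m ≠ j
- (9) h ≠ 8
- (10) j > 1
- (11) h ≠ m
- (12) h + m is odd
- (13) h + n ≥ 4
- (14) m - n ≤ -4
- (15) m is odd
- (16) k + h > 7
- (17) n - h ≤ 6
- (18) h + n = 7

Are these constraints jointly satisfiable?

The assignment m = 1, n = 5, k = 7, j = 7, h = 2 works:
  constraint 1 holds since n - h = 3.
  constraint 5 holds since h + m = 3.
The rest check out directly.

Satisfiable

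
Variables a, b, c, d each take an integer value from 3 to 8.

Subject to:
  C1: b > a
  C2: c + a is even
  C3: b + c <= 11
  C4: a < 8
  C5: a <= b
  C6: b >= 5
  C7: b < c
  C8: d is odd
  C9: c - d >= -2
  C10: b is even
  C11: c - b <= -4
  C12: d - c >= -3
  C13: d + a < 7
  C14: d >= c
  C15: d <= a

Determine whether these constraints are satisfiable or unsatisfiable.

Constraints 1, 7, 14, and 15 give c ≤ d, d ≤ a, a < b, b < c. Chaining: c ≤ d ≤ a < b < c, which forces c < c — impossible.

Unsatisfiable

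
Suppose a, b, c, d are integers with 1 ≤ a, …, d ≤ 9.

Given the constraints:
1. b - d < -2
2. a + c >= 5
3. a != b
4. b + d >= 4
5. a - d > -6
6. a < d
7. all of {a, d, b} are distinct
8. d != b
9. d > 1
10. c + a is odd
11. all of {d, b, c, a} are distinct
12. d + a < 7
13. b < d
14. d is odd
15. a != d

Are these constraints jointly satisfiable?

Take a = 1, b = 2, c = 6, d = 5. Then constraint 1: b - d = -3; constraint 2: a + c = 7, and every other listed constraint is also met.

Satisfiable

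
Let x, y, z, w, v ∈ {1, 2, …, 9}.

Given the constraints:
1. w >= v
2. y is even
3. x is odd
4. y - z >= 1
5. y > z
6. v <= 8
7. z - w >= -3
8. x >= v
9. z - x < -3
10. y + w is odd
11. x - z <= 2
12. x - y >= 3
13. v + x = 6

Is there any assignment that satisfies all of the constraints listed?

Unsatisfiable

Constraints 4, 11, and 12 give z − x ≥ -2, x − y ≥ 3, y − z ≥ 1.
Adding all 3 inequalities: the left sides telescope to 0, and the right sides sum to (-2) + 3 + 1 = 2. So 0 ≥ 2, which is false.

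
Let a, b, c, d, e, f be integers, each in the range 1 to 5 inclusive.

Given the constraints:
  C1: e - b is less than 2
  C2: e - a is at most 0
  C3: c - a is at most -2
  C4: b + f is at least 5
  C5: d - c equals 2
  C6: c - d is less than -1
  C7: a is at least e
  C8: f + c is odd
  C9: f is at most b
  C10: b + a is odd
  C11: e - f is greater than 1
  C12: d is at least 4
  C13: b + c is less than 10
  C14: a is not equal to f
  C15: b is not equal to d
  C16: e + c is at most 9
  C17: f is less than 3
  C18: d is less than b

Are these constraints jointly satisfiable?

The assignment a = 4, b = 5, c = 2, d = 4, e = 4, f = 1 works:
  constraint 1 holds since e - b = -1.
  constraint 2 holds since e - a = 0.
  constraint 3 holds since c - a = -2.
The rest check out directly.

Satisfiable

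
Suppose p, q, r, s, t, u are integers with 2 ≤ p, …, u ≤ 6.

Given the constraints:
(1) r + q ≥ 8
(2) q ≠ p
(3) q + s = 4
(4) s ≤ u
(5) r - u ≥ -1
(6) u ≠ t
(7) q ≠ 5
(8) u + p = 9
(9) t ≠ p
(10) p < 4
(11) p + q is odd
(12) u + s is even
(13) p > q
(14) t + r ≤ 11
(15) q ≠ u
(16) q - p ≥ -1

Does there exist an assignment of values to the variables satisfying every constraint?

One satisfying assignment is p = 3, q = 2, r = 6, s = 2, t = 5, u = 6.
For the less obvious constraints — constraint 1: r + q = 8; constraint 3: q + s = 4; constraint 5: r - u = 0 — and the others hold by inspection.

Satisfiable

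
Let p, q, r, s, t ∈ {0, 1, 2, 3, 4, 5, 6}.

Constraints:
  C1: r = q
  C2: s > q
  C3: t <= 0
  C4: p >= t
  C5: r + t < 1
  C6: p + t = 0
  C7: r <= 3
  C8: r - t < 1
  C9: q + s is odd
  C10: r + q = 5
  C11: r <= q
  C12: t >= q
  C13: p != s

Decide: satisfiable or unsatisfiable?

From constraint 7: r ≤ 3. From constraints 3 and 12: q ≤ t ≤ 0. Hence r + q ≤ 3. But constraint 10 requires r + q = 5, and 5 > 3. Contradiction.

Unsatisfiable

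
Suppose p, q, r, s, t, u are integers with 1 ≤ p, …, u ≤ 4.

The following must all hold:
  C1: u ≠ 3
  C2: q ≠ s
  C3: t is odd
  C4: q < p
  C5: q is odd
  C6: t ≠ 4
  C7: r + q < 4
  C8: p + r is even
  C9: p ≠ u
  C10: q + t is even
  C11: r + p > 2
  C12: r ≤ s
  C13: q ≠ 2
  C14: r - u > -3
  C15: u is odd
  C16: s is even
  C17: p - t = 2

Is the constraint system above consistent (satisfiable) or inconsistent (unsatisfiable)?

Satisfiable

Setting (p, q, r, s, t, u) = (3, 1, 1, 4, 1, 1) satisfies everything: constraint 7: r + q = 2; constraint 11: r + p = 4; constraint 14: r - u = 0, and the others follow.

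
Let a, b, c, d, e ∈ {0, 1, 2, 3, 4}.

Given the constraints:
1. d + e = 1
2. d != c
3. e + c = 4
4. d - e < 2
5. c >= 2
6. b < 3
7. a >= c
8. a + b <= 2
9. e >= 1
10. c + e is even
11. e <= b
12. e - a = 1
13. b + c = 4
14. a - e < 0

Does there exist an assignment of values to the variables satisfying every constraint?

From constraints 5 and 7: a ≥ c ≥ 2. From constraints 9 and 11: b ≥ e ≥ 1. Hence a + b ≥ 3. But constraint 8 requires a + b ≤ 2, and 2 < 3. Contradiction.

Unsatisfiable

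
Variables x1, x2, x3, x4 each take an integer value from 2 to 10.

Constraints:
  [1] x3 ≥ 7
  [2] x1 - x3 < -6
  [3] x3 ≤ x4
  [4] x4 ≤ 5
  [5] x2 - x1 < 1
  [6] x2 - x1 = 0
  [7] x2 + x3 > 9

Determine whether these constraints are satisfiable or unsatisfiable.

From constraint 1: x3 ≥ 7. From constraints 3 and 4: x3 ≤ x4 and x4 ≤ 5, so x3 ≤ 5. But 5 < 7, so no value of x3 works.

Unsatisfiable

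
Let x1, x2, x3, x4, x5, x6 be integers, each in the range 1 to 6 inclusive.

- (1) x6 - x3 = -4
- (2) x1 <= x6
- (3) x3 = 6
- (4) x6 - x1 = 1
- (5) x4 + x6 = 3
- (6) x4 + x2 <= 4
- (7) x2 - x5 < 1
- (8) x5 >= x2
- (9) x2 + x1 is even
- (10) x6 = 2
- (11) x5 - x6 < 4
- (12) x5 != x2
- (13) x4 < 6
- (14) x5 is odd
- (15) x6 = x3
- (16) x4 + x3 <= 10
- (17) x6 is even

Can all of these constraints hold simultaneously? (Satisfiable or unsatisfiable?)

Constraint 10 fixes x6 = 2 and constraint 3 fixes x3 = 6, but constraint 15 requires x6 = x3. Since 2 ≠ 6, contradiction.

Unsatisfiable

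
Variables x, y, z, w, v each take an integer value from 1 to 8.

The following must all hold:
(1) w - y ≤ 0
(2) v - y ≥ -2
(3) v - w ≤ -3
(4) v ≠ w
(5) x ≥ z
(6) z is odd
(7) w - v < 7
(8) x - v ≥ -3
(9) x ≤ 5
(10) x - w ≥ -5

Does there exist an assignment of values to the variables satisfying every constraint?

Unsatisfiable

Constraints 1, 2, and 3 give v − y ≥ -2, y − w ≥ 0, w − v ≥ 3.
Adding all 3 inequalities: the left sides telescope to 0, and the right sides sum to (-2) + 0 + 3 = 1. So 0 ≥ 1, which is false.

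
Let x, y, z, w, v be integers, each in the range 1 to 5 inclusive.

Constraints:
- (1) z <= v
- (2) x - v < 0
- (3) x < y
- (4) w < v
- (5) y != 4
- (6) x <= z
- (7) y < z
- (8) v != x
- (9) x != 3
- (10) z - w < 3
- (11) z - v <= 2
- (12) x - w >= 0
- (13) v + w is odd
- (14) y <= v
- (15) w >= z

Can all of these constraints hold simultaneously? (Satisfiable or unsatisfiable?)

Constraints 3, 7, 12, and 15 give x < y, y < z, z ≤ w, w ≤ x. Chaining: x < y < z ≤ w ≤ x, which forces x < x — impossible.

Unsatisfiable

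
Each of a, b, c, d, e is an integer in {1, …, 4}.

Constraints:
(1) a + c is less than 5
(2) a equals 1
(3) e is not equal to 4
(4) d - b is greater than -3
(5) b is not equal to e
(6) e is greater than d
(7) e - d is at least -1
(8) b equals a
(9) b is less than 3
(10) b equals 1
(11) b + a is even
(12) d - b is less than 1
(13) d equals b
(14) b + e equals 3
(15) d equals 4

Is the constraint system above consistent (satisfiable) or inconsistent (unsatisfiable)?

Unsatisfiable

Constraint 15 fixes d = 4 and constraint 2 fixes a = 1. Constraints 8 and 13 give d = b = a, so d = a. But 4 ≠ 1 — contradiction.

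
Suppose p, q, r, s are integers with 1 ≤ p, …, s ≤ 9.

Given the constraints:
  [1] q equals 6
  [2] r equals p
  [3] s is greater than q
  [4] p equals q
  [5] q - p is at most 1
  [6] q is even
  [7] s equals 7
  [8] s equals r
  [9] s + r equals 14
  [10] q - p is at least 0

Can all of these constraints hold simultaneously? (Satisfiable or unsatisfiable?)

Constraint 7 fixes s = 7 and constraint 1 fixes q = 6. Constraints 2, 4, and 8 give s = r = p = q, so s = q. But 7 ≠ 6 — contradiction.

Unsatisfiable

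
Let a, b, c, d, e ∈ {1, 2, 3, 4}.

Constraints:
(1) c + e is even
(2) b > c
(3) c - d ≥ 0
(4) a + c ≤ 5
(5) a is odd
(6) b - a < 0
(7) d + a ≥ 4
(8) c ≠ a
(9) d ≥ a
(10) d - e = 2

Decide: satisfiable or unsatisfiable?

Constraints 2, 3, 6, and 9 give d ≤ c, c < b, b < a, a ≤ d. Chaining: d ≤ c < b < a ≤ d, which forces d < d — impossible.

Unsatisfiable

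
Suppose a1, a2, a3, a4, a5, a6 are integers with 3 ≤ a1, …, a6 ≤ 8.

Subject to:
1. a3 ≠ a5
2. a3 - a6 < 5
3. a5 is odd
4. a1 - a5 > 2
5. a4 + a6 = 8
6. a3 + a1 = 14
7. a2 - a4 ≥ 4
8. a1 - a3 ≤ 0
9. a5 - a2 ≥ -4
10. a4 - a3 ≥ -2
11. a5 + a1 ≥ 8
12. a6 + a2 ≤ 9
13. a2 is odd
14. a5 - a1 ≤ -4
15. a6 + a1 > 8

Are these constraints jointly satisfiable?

Unsatisfiable

Constraints 7, 8, 9, 10, and 14 give a3 − a1 ≥ 0, a1 − a5 ≥ 4, a5 − a2 ≥ -4, a2 − a4 ≥ 4, a4 − a3 ≥ -2.
Adding all 5 inequalities: the left sides telescope to 0, and the right sides sum to 0 + 4 + (-4) + 4 + (-2) = 2. So 0 ≥ 2, which is false.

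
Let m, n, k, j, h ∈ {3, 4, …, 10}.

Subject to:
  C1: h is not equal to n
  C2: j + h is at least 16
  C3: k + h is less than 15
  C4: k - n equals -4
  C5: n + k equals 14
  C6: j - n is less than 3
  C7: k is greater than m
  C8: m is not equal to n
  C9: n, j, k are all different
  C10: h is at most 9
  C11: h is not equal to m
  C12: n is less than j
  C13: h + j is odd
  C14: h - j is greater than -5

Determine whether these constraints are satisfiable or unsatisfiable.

Satisfiable

Try m = 3, n = 9, k = 5, j = 10, h = 7.
Check constraint 2: j + h = 17; constraint 3: k + h = 12. The remaining constraints are straightforward to verify.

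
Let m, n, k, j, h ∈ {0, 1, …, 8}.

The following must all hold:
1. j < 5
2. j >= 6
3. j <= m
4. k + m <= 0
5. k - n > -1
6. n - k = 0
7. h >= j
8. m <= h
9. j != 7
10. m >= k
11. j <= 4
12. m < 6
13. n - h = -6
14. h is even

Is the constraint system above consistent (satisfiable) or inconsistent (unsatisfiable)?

Unsatisfiable

From constraints 2 and 3: m ≥ j and j ≥ 6, so m ≥ 6. From constraint 12: m ≤ 5. But 5 < 6, so no value of m works.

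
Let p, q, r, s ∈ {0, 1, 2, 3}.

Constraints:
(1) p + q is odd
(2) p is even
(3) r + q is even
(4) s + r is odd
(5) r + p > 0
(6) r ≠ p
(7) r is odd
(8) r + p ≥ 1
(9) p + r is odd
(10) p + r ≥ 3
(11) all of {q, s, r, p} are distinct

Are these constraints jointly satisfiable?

Satisfiable

One satisfying assignment is p = 2, q = 3, r = 1, s = 0.
For the less obvious constraints — constraint 5: r + p = 3; constraint 8: r + p = 3 — and the others hold by inspection.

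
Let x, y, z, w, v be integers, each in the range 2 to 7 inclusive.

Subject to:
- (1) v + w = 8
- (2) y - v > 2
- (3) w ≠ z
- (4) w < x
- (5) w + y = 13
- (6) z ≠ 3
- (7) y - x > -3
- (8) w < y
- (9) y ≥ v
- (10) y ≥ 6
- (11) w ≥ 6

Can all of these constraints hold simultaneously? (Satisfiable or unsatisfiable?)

Satisfiable

Try x = 7, y = 7, z = 4, w = 6, v = 2.
Check constraint 1: v + w = 8; constraint 2: y - v = 5. The remaining constraints are straightforward to verify.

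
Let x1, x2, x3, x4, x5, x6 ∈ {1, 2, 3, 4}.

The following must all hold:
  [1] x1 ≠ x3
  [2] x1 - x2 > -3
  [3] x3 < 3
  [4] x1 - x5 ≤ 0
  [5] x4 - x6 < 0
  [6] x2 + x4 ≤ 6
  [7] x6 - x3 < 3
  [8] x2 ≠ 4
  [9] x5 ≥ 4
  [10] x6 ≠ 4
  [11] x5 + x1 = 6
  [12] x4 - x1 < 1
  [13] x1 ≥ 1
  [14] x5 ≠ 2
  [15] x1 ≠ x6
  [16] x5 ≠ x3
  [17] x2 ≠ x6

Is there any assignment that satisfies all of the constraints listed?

Satisfiable

Take x1 = 2, x2 = 2, x3 = 1, x4 = 1, x5 = 4, x6 = 3. Then constraint 2: x1 - x2 = 0; constraint 4: x1 - x5 = -2, and every other listed constraint is also met.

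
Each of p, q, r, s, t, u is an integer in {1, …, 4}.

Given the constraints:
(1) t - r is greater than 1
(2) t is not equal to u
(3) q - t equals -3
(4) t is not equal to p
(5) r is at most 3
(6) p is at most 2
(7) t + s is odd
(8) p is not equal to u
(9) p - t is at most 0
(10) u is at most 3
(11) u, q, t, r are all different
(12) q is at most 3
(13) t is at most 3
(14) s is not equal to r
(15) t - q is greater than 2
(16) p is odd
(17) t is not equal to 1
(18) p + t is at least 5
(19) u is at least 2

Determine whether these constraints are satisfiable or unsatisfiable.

Unsatisfiable

Constraints 5, 10, 12, and 13 confine each of u, q, t, r to the 3 values {1, …, 3} (the domain already gives each ≥ 1).
Constraint 11 requires all 4 of them to be distinct, but only 3 values are available — impossible by the pigeonhole principle.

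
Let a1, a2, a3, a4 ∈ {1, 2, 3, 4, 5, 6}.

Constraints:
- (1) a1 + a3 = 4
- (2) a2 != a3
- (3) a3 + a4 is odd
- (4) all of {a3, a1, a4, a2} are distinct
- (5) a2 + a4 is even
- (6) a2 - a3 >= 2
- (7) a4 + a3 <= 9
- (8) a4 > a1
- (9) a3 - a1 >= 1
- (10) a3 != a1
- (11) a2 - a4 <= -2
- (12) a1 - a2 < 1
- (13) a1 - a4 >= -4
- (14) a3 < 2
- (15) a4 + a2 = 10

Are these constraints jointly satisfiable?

Constraints 6, 9, 11, and 13 give a3 − a1 ≥ 1, a1 − a4 ≥ -4, a4 − a2 ≥ 2, a2 − a3 ≥ 2.
Adding all 4 inequalities: the left sides telescope to 0, and the right sides sum to 1 + (-4) + 2 + 2 = 1. So 0 ≥ 1, which is false.

Unsatisfiable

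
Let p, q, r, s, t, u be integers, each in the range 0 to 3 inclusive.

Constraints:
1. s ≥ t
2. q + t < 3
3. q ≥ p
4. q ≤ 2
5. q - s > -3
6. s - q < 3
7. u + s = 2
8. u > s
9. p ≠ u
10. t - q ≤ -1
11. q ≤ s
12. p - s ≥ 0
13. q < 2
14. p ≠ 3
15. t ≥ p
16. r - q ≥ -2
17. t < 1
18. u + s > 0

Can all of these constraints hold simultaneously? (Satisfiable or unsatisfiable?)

Unsatisfiable

Constraints 10, 11, 12, and 15 give q ≤ s, s ≤ p, p ≤ t, t < q. Chaining: q ≤ s ≤ p ≤ t < q, which forces q < q — impossible.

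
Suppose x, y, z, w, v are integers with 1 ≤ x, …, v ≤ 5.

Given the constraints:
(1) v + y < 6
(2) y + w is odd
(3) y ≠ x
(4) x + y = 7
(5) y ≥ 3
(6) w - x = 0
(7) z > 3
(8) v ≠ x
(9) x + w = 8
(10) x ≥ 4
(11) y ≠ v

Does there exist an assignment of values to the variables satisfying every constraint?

Take x = 4, y = 3, z = 5, w = 4, v = 1. Then constraint 1: v + y = 4; constraint 4: x + y = 7; constraint 6: w - x = 0, and every other listed constraint is also met.

Satisfiable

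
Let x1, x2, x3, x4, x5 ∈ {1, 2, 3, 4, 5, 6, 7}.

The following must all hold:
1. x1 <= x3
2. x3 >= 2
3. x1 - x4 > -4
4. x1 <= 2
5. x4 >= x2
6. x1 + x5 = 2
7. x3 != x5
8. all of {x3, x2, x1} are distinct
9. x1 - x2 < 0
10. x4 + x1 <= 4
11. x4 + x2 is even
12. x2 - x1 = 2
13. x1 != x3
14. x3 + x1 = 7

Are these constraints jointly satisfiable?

The assignment x1 = 1, x2 = 3, x3 = 6, x4 = 3, x5 = 1 works:
  constraint 3 holds since x1 - x4 = -2.
  constraint 6 holds since x1 + x5 = 2.
The rest check out directly.

Satisfiable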